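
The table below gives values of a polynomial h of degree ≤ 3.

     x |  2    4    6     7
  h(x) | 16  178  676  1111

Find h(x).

h(x) = 4x^3 - 6x^2 + 5x - 2

Write h(x) = ax^3 + bx^2 + cx + d. Substituting each data point gives a linear system:
  8a + 4b + 2c + d = 16
  64a + 16b + 4c + d = 178
  216a + 36b + 6c + d = 676
  343a + 49b + 7c + d = 1111
Solving the system yields a = 4, b = -6, c = 5, d = -2.
So h(x) = 4x³ - 6x² + 5x - 2.
Check: h(4) = 178. ✓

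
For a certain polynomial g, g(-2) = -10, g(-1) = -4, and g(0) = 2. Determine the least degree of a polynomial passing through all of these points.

1

Forward differences of the values at t = -2, -1, 0:
  g  : -10  -4  2
  Δ  : 6  6
  Δ^2: 0
The first differences are constant (6) and nonzero, while all higher differences vanish, so the minimal degree is 1.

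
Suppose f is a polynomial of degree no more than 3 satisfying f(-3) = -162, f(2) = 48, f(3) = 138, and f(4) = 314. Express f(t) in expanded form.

Write f(t) = at^3 + bt^2 + ct + d. Substituting each data point gives a linear system:
  -27a + 9b - 3c + d = -162
  8a + 4b + 2c + d = 48
  27a + 9b + 3c + d = 138
  64a + 16b + 4c + d = 314
Solving the system yields a = 5, b = -2, c = 5, d = 6.
So f(t) = 5t^3 - 2t^2 + 5t + 6.
Check: f(3) = 138. ✓

f(t) = 5t^3 - 2t^2 + 5t + 6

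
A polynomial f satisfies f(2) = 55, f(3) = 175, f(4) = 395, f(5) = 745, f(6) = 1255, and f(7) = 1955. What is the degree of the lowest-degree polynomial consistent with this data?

3

Forward differences of the values at t = 2, 3, 4, 5, 6, 7:
  f  : 55  175  395  745  1255  1955
  Δ  : 120  220  350  510  700
  Δ^2: 100  130  160  190
  Δ^3: 30  30  30
  Δ^4: 0  0
  Δ^5: 0
The third differences are constant (30) and nonzero, while all higher differences vanish, so the minimal degree is 3.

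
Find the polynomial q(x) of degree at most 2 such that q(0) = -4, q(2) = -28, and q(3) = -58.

Write q(x) = ax^2 + bx + c. Substituting each data point gives a linear system:
  c = -4
  4a + 2b + c = -28
  9a + 3b + c = -58
Solving the system yields a = -6, b = 0, c = -4.
So q(x) = -6x² - 4.
Check: q(2) = -28. ✓

q(x) = -6x^2 - 4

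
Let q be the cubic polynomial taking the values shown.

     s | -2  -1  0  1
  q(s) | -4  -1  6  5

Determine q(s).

Using the Lagrange interpolation formula with nodes -2, -1, 0, 1:
  L_0(s) = (s + 1)s(s - 1) / -6
  L_1(s) = (s + 2)s(s - 1) / 2
  L_2(s) = (s + 2)(s + 1)(s - 1) / -2
  L_3(s) = (s + 2)(s + 1)s / 6
Then q(s) = -4·L_0(s) - 1·L_1(s) + 6·L_2(s) + 5·L_3(s).
Expanding and collecting terms gives q(s) = -2s^3 - 4s^2 + 5s + 6.
Check: q(-1) = -1. ✓

q(s) = -2s^3 - 4s^2 + 5s + 6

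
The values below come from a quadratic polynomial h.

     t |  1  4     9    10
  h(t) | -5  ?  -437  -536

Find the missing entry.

The 3 known points determine the degree-2 polynomial uniquely.
Write h(t) = at^2 + bt + c. Substituting each data point gives a linear system:
  a + b + c = -5
  81a + 9b + c = -437
  100a + 10b + c = -536
Solving the system yields a = -5, b = -4, c = 4.
So h(t) = -5t^2 - 4t + 4.
Then h(4) = -92.

-92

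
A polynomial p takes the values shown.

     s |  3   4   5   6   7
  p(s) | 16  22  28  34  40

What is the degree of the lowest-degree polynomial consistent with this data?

1

Forward differences of the values at s = 3, 4, 5, 6, 7:
  p  : 16  22  28  34  40
  Δ  : 6  6  6  6
  Δ^2: 0  0  0
  Δ^3: 0  0
  Δ^4: 0
The first differences are constant (6) and nonzero, while all higher differences vanish, so the minimal degree is 1.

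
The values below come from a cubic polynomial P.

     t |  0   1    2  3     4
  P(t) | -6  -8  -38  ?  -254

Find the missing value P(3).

The 4 known points determine the degree-3 polynomial uniquely.
Write P(t) = at^3 + bt^2 + ct + d. Substituting each data point gives a linear system:
  d = -6
  a + b + c + d = -8
  8a + 4b + 2c + d = -38
  64a + 16b + 4c + d = -254
Solving the system yields a = -3, b = -5, c = 6, d = -6.
So P(t) = -3t^3 - 5t^2 + 6t - 6.
Then P(3) = -114.

-114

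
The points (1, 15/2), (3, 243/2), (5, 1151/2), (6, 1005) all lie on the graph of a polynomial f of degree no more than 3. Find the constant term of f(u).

3

Write f(u) = au^3 + bu^2 + cu + d. Substituting each data point gives a linear system:
  a + b + c + d = 15/2
  27a + 9b + 3c + d = 243/2
  125a + 25b + 5c + d = 1151/2
  216a + 36b + 6c + d = 1005
Solving the system yields a = 5, b = -5/2, c = 2, d = 3.
So f(u) = 5u^3 - (5/2)u^2 + 2u + 3.
The constant term is 3.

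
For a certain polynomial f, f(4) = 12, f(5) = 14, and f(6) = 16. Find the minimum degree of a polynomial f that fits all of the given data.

1

Divided differences on the nodes 4, 5, 6:
  order 0: 12  14  16
  order 1: 2  2
  order 2: 0
The order-1 divided differences are all 2 (nonzero) and every higher order vanishes, so the data lies on a polynomial of degree exactly 1.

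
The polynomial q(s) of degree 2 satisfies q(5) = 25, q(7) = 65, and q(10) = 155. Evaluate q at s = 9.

121

Using the Lagrange interpolation formula with nodes 5, 7, 10:
  L_0(s) = (s - 7)(s - 10) / 10
  L_1(s) = (s - 5)(s - 10) / -6
  L_2(s) = (s - 5)(s - 7) / 15
Then q(s) = 25·L_0(s) + 65·L_1(s) + 155·L_2(s).
Expanding and collecting terms gives q(s) = 2s^2 - 4s - 5.
Evaluating at s = 9: q(9) = 121.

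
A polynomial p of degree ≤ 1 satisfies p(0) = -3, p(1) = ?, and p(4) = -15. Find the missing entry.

-6

The 2 known points determine the degree-1 polynomial uniquely.
Write p(n) = an + b. Substituting each data point gives a linear system:
  b = -3
  4a + b = -15
Solving the system yields a = -3, b = -3.
So p(n) = -3n - 3.
Then p(1) = -6.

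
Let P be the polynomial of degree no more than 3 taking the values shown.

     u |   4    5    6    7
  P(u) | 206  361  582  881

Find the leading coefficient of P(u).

Write P(u) = au^3 + bu^2 + cu + d. Substituting each data point gives a linear system:
  64a + 16b + 4c + d = 206
  125a + 25b + 5c + d = 361
  216a + 36b + 6c + d = 582
  343a + 49b + 7c + d = 881
Solving the system yields a = 2, b = 3, c = 6, d = 6.
So P(u) = 2u³ + 3u² + 6u + 6.
The leading coefficient is 2.

2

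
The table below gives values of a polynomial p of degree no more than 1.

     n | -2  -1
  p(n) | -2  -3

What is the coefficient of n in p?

Write p(n) = an + b. Substituting each data point gives a linear system:
  -2a + b = -2
  -a + b = -3
Solving the system yields a = -1, b = -4.
So p(n) = -n - 4.
The leading coefficient is -1.

-1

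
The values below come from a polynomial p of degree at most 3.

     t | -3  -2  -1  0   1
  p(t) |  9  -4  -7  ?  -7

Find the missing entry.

-6

On equispaced nodes a degree-3 polynomial has vanishing fourth forward difference, so
  p(-3) - 4·p(-2) + 6·p(-1) - 4·p(0) + p(1) = 0.
Substituting the known values and solving for p(0):
  -4·p(0) = 24
  p(0) = -6.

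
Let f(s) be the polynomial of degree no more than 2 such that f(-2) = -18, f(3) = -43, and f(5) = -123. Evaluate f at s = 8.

Write f(s) = as^2 + bs + c. Substituting each data point gives a linear system:
  4a - 2b + c = -18
  9a + 3b + c = -43
  25a + 5b + c = -123
Solving the system yields a = -5, b = 0, c = 2.
So f(s) = -5s^2 + 2.
Then f(8) = -318.

-318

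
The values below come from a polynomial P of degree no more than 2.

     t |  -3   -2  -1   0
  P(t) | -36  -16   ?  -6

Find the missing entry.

-6

The 3 known points determine the degree-2 polynomial uniquely.
Write P(t) = at^2 + bt + c. Substituting each data point gives a linear system:
  9a - 3b + c = -36
  4a - 2b + c = -16
  c = -6
Solving the system yields a = -5, b = -5, c = -6.
So P(t) = -5t² - 5t - 6.
Then P(-1) = -6.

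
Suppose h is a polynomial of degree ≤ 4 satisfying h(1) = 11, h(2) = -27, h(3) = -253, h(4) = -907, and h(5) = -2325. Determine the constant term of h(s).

Write h(s) = as^4 + bs^3 + cs^2 + ds + e. Substituting each data point gives a linear system:
  a + b + c + d + e = 11
  16a + 8b + 4c + 2d + e = -27
  81a + 27b + 9c + 3d + e = -253
  256a + 64b + 16c + 4d + e = -907
  625a + 125b + 25c + 5d + e = -2325
Solving the system yields a = -4, b = 0, c = 6, d = 4, e = 5.
So h(s) = -4s^4 + 6s^2 + 4s + 5.
The constant term is 5.

5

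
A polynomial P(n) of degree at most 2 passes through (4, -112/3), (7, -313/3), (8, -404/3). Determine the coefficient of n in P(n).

Write P(n) = an^2 + bn + c. Substituting each data point gives a linear system:
  16a + 4b + c = -112/3
  49a + 7b + c = -313/3
  64a + 8b + c = -404/3
Solving the system yields a = -2, b = -1/3, c = -4.
So P(n) = -2n^2 - (1/3)n - 4.
The coefficient of n is -1/3.

-1/3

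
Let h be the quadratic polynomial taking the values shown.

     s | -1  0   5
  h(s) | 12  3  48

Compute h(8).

Using the Lagrange interpolation formula with nodes -1, 0, 5:
  L_0(s) = s(s - 5) / 6
  L_1(s) = (s + 1)(s - 5) / -5
  L_2(s) = (s + 1)s / 30
Then h(s) = 12·L_0(s) + 3·L_1(s) + 48·L_2(s).
Expanding and collecting terms gives h(s) = 3s^2 - 6s + 3.
Evaluating at s = 8: h(8) = 147.

147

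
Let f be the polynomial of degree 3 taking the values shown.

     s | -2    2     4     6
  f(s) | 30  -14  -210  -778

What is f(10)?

Write f(s) = as^3 + bs^2 + cs + d. Substituting each data point gives a linear system:
  -8a + 4b - 2c + d = 30
  8a + 4b + 2c + d = -14
  64a + 16b + 4c + d = -210
  216a + 36b + 6c + d = -778
Solving the system yields a = -4, b = 3/2, c = 5, d = 2.
So f(s) = -4s³ + (3/2)s² + 5s + 2.
Then f(10) = -3798.

-3798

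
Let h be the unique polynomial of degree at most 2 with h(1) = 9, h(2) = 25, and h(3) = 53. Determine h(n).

h(n) = 6n^2 - 2n + 5

Write h(n) = an^2 + bn + c. Substituting each data point gives a linear system:
  a + b + c = 9
  4a + 2b + c = 25
  9a + 3b + c = 53
Solving the system yields a = 6, b = -2, c = 5.
So h(n) = 6n^2 - 2n + 5.
Check: h(1) = 9. ✓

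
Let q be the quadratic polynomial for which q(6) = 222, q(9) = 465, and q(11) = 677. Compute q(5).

Write q(t) = at^2 + bt + c. Substituting each data point gives a linear system:
  36a + 6b + c = 222
  81a + 9b + c = 465
  121a + 11b + c = 677
Solving the system yields a = 5, b = 6, c = 6.
So q(t) = 5t² + 6t + 6.
Then q(5) = 161.

161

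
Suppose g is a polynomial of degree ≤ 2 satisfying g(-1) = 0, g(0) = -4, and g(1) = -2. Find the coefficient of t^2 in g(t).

Write g(t) = at^2 + bt + c. Substituting each data point gives a linear system:
  a - b + c = 0
  c = -4
  a + b + c = -2
Solving the system yields a = 3, b = -1, c = -4.
So g(t) = 3t^2 - t - 4.
The leading coefficient is 3.

3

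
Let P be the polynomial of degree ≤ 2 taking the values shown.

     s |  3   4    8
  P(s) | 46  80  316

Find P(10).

Using the Lagrange interpolation formula with nodes 3, 4, 8:
  L_0(s) = (s - 4)(s - 8) / 5
  L_1(s) = (s - 3)(s - 8) / -4
  L_2(s) = (s - 3)(s - 4) / 20
Then P(s) = 46·L_0(s) + 80·L_1(s) + 316·L_2(s).
Expanding and collecting terms gives P(s) = 5s^2 - s + 4.
Evaluating at s = 10: P(10) = 494.

494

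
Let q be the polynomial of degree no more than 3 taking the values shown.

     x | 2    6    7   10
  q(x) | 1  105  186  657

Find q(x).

q(x) = x^3 - 4x^2 + 6x - 3

Write q(x) = ax^3 + bx^2 + cx + d. Substituting each data point gives a linear system:
  8a + 4b + 2c + d = 1
  216a + 36b + 6c + d = 105
  343a + 49b + 7c + d = 186
  1000a + 100b + 10c + d = 657
Solving the system yields a = 1, b = -4, c = 6, d = -3.
So q(x) = x³ - 4x² + 6x - 3.
Check: q(10) = 657. ✓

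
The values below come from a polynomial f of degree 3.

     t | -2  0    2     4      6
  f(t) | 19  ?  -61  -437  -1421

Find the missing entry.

On equispaced nodes a degree-3 polynomial has vanishing fourth forward difference, so
  f(-2) - 4·f(0) + 6·f(2) - 4·f(4) + f(6) = 0.
Substituting the known values and solving for f(0):
  -4·f(0) = 20
  f(0) = -5.

-5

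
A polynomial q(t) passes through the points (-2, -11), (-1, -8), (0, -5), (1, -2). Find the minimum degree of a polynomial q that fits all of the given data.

Forward differences of the values at t = -2, -1, 0, 1:
  q  : -11  -8  -5  -2
  Δ  : 3  3  3
  Δ^2: 0  0
  Δ^3: 0
The first differences are constant (3) and nonzero, while all higher differences vanish, so the minimal degree is 1.

1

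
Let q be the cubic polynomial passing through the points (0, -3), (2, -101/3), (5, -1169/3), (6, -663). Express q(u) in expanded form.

q(u) = -3u^3 + (1/3)u^2 - 4u - 3

Write q(u) = au^3 + bu^2 + cu + d. Substituting each data point gives a linear system:
  d = -3
  8a + 4b + 2c + d = -101/3
  125a + 25b + 5c + d = -1169/3
  216a + 36b + 6c + d = -663
Solving the system yields a = -3, b = 1/3, c = -4, d = -3.
So q(u) = -3u^3 + (1/3)u^2 - 4u - 3.
Check: q(5) = -1169/3. ✓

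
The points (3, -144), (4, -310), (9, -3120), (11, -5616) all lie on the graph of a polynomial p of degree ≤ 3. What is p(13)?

Write p(u) = au^3 + bu^2 + cu + d. Substituting each data point gives a linear system:
  27a + 9b + 3c + d = -144
  64a + 16b + 4c + d = -310
  729a + 81b + 9c + d = -3120
  1331a + 121b + 11c + d = -5616
Solving the system yields a = -4, b = -2, c = -4, d = -6.
So p(u) = -4u^3 - 2u^2 - 4u - 6.
Then p(13) = -9184.

-9184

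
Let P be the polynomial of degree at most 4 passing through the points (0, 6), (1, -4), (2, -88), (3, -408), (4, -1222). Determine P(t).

P(t) = -4t^4 - 3t^3 - 3t + 6

Using the Lagrange interpolation formula with nodes 0, 1, 2, 3, 4:
  L_0(t) = (t - 1)(t - 2)(t - 3)(t - 4) / 24
  L_1(t) = t(t - 2)(t - 3)(t - 4) / -6
  L_2(t) = t(t - 1)(t - 3)(t - 4) / 4
  L_3(t) = t(t - 1)(t - 2)(t - 4) / -6
  L_4(t) = t(t - 1)(t - 2)(t - 3) / 24
Then P(t) = 6·L_0(t) - 4·L_1(t) - 88·L_2(t) - 408·L_3(t) - 1222·L_4(t).
Expanding and collecting terms gives P(t) = -4t^4 - 3t^3 - 3t + 6.
Check: P(0) = 6. ✓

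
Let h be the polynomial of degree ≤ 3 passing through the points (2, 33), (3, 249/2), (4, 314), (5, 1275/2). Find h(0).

Forward differences of the values at u = 2, 3, 4, 5:
  h  : 33  249/2  314  1275/2
  Δ  : 183/2  379/2  647/2
  Δ^2: 98  134
  Δ^3: 36
The third differences are constant, confirming degree 3.
Interpolating (Newton forward form) and evaluating at u = 0 gives h(0) = 0.

0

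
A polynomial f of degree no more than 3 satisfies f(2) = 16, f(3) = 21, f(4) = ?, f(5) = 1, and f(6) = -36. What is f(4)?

18

On equispaced nodes a degree-3 polynomial has vanishing fourth forward difference, so
  f(2) - 4·f(3) + 6·f(4) - 4·f(5) + f(6) = 0.
Substituting the known values and solving for f(4):
  6·f(4) = 108
  f(4) = 18.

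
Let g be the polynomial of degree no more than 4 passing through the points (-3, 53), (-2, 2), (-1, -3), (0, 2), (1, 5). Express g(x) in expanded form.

Write g(x) = ax^4 + bx^3 + cx^2 + dx + e. Substituting each data point gives a linear system:
  81a - 27b + 9c - 3d + e = 53
  16a - 8b + 4c - 2d + e = 2
  a - b + c - d + e = -3
  e = 2
  a + b + c + d + e = 5
Solving the system yields a = 1, b = 0, c = -2, d = 4, e = 2.
So g(x) = x⁴ - 2x² + 4x + 2.
Check: g(-1) = -3. ✓

g(x) = x^4 - 2x^2 + 4x + 2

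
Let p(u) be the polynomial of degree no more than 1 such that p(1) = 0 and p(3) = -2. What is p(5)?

Using the Lagrange interpolation formula with nodes 1, 3:
  L_0(u) = (u - 3) / -2
  L_1(u) = (u - 1) / 2
Then p(u) = 0·L_0(u) - 2·L_1(u).
Expanding and collecting terms gives p(u) = -u + 1.
Evaluating at u = 5: p(5) = -4.

-4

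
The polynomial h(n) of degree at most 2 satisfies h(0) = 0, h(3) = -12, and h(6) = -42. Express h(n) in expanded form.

Using the Lagrange interpolation formula with nodes 0, 3, 6:
  L_0(n) = (n - 3)(n - 6) / 18
  L_1(n) = n(n - 6) / -9
  L_2(n) = n(n - 3) / 18
Then h(n) = 0·L_0(n) - 12·L_1(n) - 42·L_2(n).
Expanding and collecting terms gives h(n) = -n^2 - n.
Check: h(0) = 0. ✓

h(n) = -n^2 - n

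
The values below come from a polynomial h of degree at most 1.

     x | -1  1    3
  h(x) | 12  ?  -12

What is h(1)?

0

On equispaced nodes a degree-1 polynomial has vanishing second forward difference, so
  h(-1) - 2·h(1) + h(3) = 0.
Substituting the known values and solving for h(1):
  -2·h(1) = 0
  h(1) = 0.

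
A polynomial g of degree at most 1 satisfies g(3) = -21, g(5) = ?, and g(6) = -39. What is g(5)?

-33

The 2 known points determine the degree-1 polynomial uniquely.
Write g(n) = an + b. Substituting each data point gives a linear system:
  3a + b = -21
  6a + b = -39
Solving the system yields a = -6, b = -3.
So g(n) = -6n - 3.
Then g(5) = -33.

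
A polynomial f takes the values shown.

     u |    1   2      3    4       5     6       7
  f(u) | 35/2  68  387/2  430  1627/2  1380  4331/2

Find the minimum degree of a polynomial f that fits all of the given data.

3

Forward differences of the values at u = 1, 2, 3, 4, 5, 6, 7:
  f  : 35/2  68  387/2  430  1627/2  1380  4331/2
  Δ  : 101/2  251/2  473/2  767/2  1133/2  1571/2
  Δ^2: 75  111  147  183  219
  Δ^3: 36  36  36  36
  Δ^4: 0  0  0
  Δ^5: 0  0
  Δ^6: 0
The third differences are constant (36) and nonzero, while all higher differences vanish, so the minimal degree is 3.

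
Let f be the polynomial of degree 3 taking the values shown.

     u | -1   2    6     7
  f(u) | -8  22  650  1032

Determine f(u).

f(u) = 3u^3 + u - 4

Write f(u) = au^3 + bu^2 + cu + d. Substituting each data point gives a linear system:
  -a + b - c + d = -8
  8a + 4b + 2c + d = 22
  216a + 36b + 6c + d = 650
  343a + 49b + 7c + d = 1032
Solving the system yields a = 3, b = 0, c = 1, d = -4.
So f(u) = 3u^3 + u - 4.
Check: f(-1) = -8. ✓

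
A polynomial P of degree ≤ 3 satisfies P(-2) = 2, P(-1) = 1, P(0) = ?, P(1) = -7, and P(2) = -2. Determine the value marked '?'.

-4

On equispaced nodes a degree-3 polynomial has vanishing fourth forward difference, so
  P(-2) - 4·P(-1) + 6·P(0) - 4·P(1) + P(2) = 0.
Substituting the known values and solving for P(0):
  6·P(0) = -24
  P(0) = -4.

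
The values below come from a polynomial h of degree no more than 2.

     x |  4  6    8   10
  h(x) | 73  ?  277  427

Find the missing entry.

159

On equispaced nodes a degree-2 polynomial has vanishing third forward difference, so
  - h(4) + 3·h(6) - 3·h(8) + h(10) = 0.
Substituting the known values and solving for h(6):
  3·h(6) = 477
  h(6) = 159.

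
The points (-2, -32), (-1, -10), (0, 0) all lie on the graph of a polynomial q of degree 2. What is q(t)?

q(t) = -6t^2 + 4t

Write q(t) = at^2 + bt + c. Substituting each data point gives a linear system:
  4a - 2b + c = -32
  a - b + c = -10
  c = 0
Solving the system yields a = -6, b = 4, c = 0.
So q(t) = -6t^2 + 4t.
Check: q(0) = 0. ✓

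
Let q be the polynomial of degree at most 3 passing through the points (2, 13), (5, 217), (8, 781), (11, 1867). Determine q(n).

Using the Lagrange interpolation formula with nodes 2, 5, 8, 11:
  L_0(n) = (n - 5)(n - 8)(n - 11) / -162
  L_1(n) = (n - 2)(n - 8)(n - 11) / 54
  L_2(n) = (n - 2)(n - 5)(n - 11) / -54
  L_3(n) = (n - 2)(n - 5)(n - 8) / 162
Then q(n) = 13·L_0(n) + 217·L_1(n) + 781·L_2(n) + 1867·L_3(n).
Expanding and collecting terms gives q(n) = n^3 + 5n^2 - 6n - 3.
Check: q(8) = 781. ✓

q(n) = n^3 + 5n^2 - 6n - 3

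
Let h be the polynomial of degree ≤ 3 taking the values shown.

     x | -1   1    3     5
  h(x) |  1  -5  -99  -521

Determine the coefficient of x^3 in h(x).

-5

Write h(x) = ax^3 + bx^2 + cx + d. Substituting each data point gives a linear system:
  -a + b - c + d = 1
  a + b + c + d = -5
  27a + 9b + 3c + d = -99
  125a + 25b + 5c + d = -521
Solving the system yields a = -5, b = 4, c = 2, d = -6.
So h(x) = -5x³ + 4x² + 2x - 6.
The leading coefficient is -5.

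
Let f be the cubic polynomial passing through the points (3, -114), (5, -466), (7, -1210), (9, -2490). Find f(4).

Using the Lagrange interpolation formula with nodes 3, 5, 7, 9:
  L_0(u) = (u - 5)(u - 7)(u - 9) / -48
  L_1(u) = (u - 3)(u - 7)(u - 9) / 16
  L_2(u) = (u - 3)(u - 5)(u - 9) / -16
  L_3(u) = (u - 3)(u - 5)(u - 7) / 48
Then f(u) = -114·L_0(u) - 466·L_1(u) - 1210·L_2(u) - 2490·L_3(u).
Expanding and collecting terms gives f(u) = -3u³ - 4u² + 3u - 6.
Evaluating at u = 4: f(4) = -250.

-250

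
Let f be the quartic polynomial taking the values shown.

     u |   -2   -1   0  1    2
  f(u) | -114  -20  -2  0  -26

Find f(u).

Write f(u) = au^4 + bu^3 + cu^2 + du + e. Substituting each data point gives a linear system:
  16a - 8b + 4c - 2d + e = -114
  a - b + c - d + e = -20
  e = -2
  a + b + c + d + e = 0
  16a + 8b + 4c + 2d + e = -26
Solving the system yields a = -3, b = 4, c = -5, d = 6, e = -2.
So f(u) = -3u^4 + 4u^3 - 5u^2 + 6u - 2.
Check: f(0) = -2. ✓

f(u) = -3u^4 + 4u^3 - 5u^2 + 6u - 2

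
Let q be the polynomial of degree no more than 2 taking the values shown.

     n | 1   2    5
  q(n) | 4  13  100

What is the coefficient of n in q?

Write q(n) = an^2 + bn + c. Substituting each data point gives a linear system:
  a + b + c = 4
  4a + 2b + c = 13
  25a + 5b + c = 100
Solving the system yields a = 5, b = -6, c = 5.
So q(n) = 5n² - 6n + 5.
The coefficient of n is -6.

-6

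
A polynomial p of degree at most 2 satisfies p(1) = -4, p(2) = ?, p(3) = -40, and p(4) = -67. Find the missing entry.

-19

On equispaced nodes a degree-2 polynomial has vanishing third forward difference, so
  - p(1) + 3·p(2) - 3·p(3) + p(4) = 0.
Substituting the known values and solving for p(2):
  3·p(2) = -57
  p(2) = -19.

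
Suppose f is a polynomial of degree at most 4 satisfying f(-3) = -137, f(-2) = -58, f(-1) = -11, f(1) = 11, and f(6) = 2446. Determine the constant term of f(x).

4

Write f(x) = ax^4 + bx^3 + cx^2 + dx + e. Substituting each data point gives a linear system:
  81a - 27b + 9c - 3d + e = -137
  16a - 8b + 4c - 2d + e = -58
  a - b + c - d + e = -11
  a + b + c + d + e = 11
  1296a + 216b + 36c + 6d + e = 2446
Solving the system yields a = 1, b = 6, c = -5, d = 5, e = 4.
So f(x) = x^4 + 6x^3 - 5x^2 + 5x + 4.
The constant term is 4.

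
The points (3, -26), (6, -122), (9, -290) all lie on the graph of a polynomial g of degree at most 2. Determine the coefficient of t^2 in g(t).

Write g(t) = at^2 + bt + c. Substituting each data point gives a linear system:
  9a + 3b + c = -26
  36a + 6b + c = -122
  81a + 9b + c = -290
Solving the system yields a = -4, b = 4, c = -2.
So g(t) = -4t² + 4t - 2.
The leading coefficient is -4.

-4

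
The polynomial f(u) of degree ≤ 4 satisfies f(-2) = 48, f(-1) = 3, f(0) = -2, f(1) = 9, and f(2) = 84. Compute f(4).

Using the Lagrange interpolation formula with nodes -2, -1, 0, 1, 2:
  L_0(u) = (u + 1)u(u - 1)(u - 2) / 24
  L_1(u) = (u + 2)u(u - 1)(u - 2) / -6
  L_2(u) = (u + 2)(u + 1)(u - 1)(u - 2) / 4
  L_3(u) = (u + 2)(u + 1)u(u - 2) / -6
  L_4(u) = (u + 2)(u + 1)u(u - 1) / 24
Then f(u) = 48·L_0(u) + 3·L_1(u) - 2·L_2(u) + 9·L_3(u) + 84·L_4(u).
Expanding and collecting terms gives f(u) = 3u^4 + 2u^3 + 5u^2 + u - 2.
Evaluating at u = 4: f(4) = 978.

978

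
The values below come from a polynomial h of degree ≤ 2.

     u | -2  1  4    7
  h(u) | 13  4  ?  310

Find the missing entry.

On equispaced nodes a degree-2 polynomial has vanishing third forward difference, so
  - h(-2) + 3·h(1) - 3·h(4) + h(7) = 0.
Substituting the known values and solving for h(4):
  -3·h(4) = -309
  h(4) = 103.

103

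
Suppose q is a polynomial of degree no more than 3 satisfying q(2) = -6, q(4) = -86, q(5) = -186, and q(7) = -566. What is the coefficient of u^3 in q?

Write q(u) = au^3 + bu^2 + cu + d. Substituting each data point gives a linear system:
  8a + 4b + 2c + d = -6
  64a + 16b + 4c + d = -86
  125a + 25b + 5c + d = -186
  343a + 49b + 7c + d = -566
Solving the system yields a = -2, b = 2, c = 4, d = -6.
So q(u) = -2u^3 + 2u^2 + 4u - 6.
The leading coefficient is -2.

-2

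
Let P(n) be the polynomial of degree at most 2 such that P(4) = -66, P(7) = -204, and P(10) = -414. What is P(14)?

-806

Write P(n) = an^2 + bn + c. Substituting each data point gives a linear system:
  16a + 4b + c = -66
  49a + 7b + c = -204
  100a + 10b + c = -414
Solving the system yields a = -4, b = -2, c = 6.
So P(n) = -4n^2 - 2n + 6.
Then P(14) = -806.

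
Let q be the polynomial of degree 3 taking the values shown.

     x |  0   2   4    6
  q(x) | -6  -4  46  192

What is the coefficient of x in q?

-3

Write q(x) = ax^3 + bx^2 + cx + d. Substituting each data point gives a linear system:
  d = -6
  8a + 4b + 2c + d = -4
  64a + 16b + 4c + d = 46
  216a + 36b + 6c + d = 192
Solving the system yields a = 1, b = 0, c = -3, d = -6.
So q(x) = x^3 - 3x - 6.
The coefficient of x is -3.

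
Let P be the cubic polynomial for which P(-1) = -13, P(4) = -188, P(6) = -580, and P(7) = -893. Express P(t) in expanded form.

P(t) = -2t^3 - 5t^2 + 6t - 4

Write P(t) = at^3 + bt^2 + ct + d. Substituting each data point gives a linear system:
  -a + b - c + d = -13
  64a + 16b + 4c + d = -188
  216a + 36b + 6c + d = -580
  343a + 49b + 7c + d = -893
Solving the system yields a = -2, b = -5, c = 6, d = -4.
So P(t) = -2t^3 - 5t^2 + 6t - 4.
Check: P(4) = -188. ✓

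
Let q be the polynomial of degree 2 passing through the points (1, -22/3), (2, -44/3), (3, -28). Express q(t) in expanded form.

Write q(t) = at^2 + bt + c. Substituting each data point gives a linear system:
  a + b + c = -22/3
  4a + 2b + c = -44/3
  9a + 3b + c = -28
Solving the system yields a = -3, b = 5/3, c = -6.
So q(t) = -3t^2 + (5/3)t - 6.
Check: q(2) = -44/3. ✓

q(t) = -3t^2 + (5/3)t - 6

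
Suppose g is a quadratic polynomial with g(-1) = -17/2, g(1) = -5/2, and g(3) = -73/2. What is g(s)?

g(s) = -5s^2 + 3s - 1/2

Write g(s) = as^2 + bs + c. Substituting each data point gives a linear system:
  a - b + c = -17/2
  a + b + c = -5/2
  9a + 3b + c = -73/2
Solving the system yields a = -5, b = 3, c = -1/2.
So g(s) = -5s² + 3s - 1/2.
Check: g(1) = -5/2. ✓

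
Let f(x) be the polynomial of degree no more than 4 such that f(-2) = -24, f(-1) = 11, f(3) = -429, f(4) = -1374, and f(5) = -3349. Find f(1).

3

Write f(x) = ax^4 + bx^3 + cx^2 + dx + e. Substituting each data point gives a linear system:
  16a - 8b + 4c - 2d + e = -24
  a - b + c - d + e = 11
  81a + 27b + 9c + 3d + e = -429
  256a + 64b + 16c + 4d + e = -1374
  625a + 125b + 25c + 5d + e = -3349
Solving the system yields a = -5, b = -3, c = 6, d = -1, e = 6.
So f(x) = -5x^4 - 3x^3 + 6x^2 - x + 6.
Then f(1) = 3.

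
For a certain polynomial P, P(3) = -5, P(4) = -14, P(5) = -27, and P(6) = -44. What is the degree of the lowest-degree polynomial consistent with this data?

Forward differences of the values at u = 3, 4, 5, 6:
  P  : -5  -14  -27  -44
  Δ  : -9  -13  -17
  Δ^2: -4  -4
  Δ^3: 0
The second differences are constant (-4) and nonzero, while all higher differences vanish, so the minimal degree is 2.

2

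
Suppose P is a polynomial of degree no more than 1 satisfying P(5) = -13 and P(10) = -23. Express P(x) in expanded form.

Write P(x) = ax + b. Substituting each data point gives a linear system:
  5a + b = -13
  10a + b = -23
Solving the system yields a = -2, b = -3.
So P(x) = -2x - 3.
Check: P(10) = -23. ✓

P(x) = -2x - 3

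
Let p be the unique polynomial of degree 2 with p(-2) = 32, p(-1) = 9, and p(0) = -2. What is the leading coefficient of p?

Write p(x) = ax^2 + bx + c. Substituting each data point gives a linear system:
  4a - 2b + c = 32
  a - b + c = 9
  c = -2
Solving the system yields a = 6, b = -5, c = -2.
So p(x) = 6x^2 - 5x - 2.
The leading coefficient is 6.

6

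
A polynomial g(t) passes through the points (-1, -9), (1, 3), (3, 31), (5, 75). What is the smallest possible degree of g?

Divided differences on the nodes -1, 1, 3, 5:
  order 0: -9  3  31  75
  order 1: 6  14  22
  order 2: 2  2
  order 3: 0
The order-2 divided differences are all 2 (nonzero) and every higher order vanishes, so the data lies on a polynomial of degree exactly 2.

2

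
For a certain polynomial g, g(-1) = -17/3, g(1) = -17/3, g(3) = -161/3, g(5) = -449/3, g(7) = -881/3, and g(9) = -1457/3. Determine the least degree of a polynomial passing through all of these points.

Forward differences of the values at x = -1, 1, 3, 5, 7, 9:
  g  : -17/3  -17/3  -161/3  -449/3  -881/3  -1457/3
  Δ  : 0  -48  -96  -144  -192
  Δ^2: -48  -48  -48  -48
  Δ^3: 0  0  0
  Δ^4: 0  0
  Δ^5: 0
The second differences are constant (-48) and nonzero, while all higher differences vanish, so the minimal degree is 2.

2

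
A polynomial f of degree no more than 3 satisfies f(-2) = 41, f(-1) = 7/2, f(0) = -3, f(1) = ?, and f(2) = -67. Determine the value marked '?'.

-29/2

The 4 known points determine the degree-3 polynomial uniquely.
Write f(t) = at^3 + bt^2 + ct + d. Substituting each data point gives a linear system:
  -8a + 4b - 2c + d = 41
  -a + b - c + d = 7/2
  d = -3
  8a + 4b + 2c + d = -67
Solving the system yields a = -6, b = -5/2, c = -3, d = -3.
So f(t) = -6t^3 - (5/2)t^2 - 3t - 3.
Then f(1) = -29/2.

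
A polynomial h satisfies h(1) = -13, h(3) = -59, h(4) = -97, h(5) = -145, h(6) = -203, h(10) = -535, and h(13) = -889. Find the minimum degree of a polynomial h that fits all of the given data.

Divided differences on the nodes 1, 3, 4, 5, 6, 10, 13:
  order 0: -13  -59  -97  -145  -203  -535  -889
  order 1: -23  -38  -48  -58  -83  -118
  order 2: -5  -5  -5  -5  -5
  order 3: 0  0  0  0
  order 4: 0  0  0
  order 5: 0  0
  order 6: 0
The order-2 divided differences are all -5 (nonzero) and every higher order vanishes, so the data lies on a polynomial of degree exactly 2.

2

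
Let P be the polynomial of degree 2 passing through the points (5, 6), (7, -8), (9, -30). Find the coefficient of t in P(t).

Write P(t) = at^2 + bt + c. Substituting each data point gives a linear system:
  25a + 5b + c = 6
  49a + 7b + c = -8
  81a + 9b + c = -30
Solving the system yields a = -1, b = 5, c = 6.
So P(t) = -t^2 + 5t + 6.
The coefficient of t is 5.

5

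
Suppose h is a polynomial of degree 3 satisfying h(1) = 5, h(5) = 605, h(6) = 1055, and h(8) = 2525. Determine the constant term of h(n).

Write h(n) = an^3 + bn^2 + cn + d. Substituting each data point gives a linear system:
  a + b + c + d = 5
  125a + 25b + 5c + d = 605
  216a + 36b + 6c + d = 1055
  512a + 64b + 8c + d = 2525
Solving the system yields a = 5, b = 0, c = -5, d = 5.
So h(n) = 5n^3 - 5n + 5.
The constant term is 5.

5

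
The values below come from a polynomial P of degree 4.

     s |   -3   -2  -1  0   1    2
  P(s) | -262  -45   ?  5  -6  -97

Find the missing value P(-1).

On equispaced nodes a degree-4 polynomial has vanishing fifth forward difference, so
  - P(-3) + 5·P(-2) - 10·P(-1) + 10·P(0) - 5·P(1) + P(2) = 0.
Substituting the known values and solving for P(-1):
  -10·P(-1) = -20
  P(-1) = 2.

2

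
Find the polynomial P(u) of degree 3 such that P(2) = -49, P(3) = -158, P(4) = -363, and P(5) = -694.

P(u) = -5u^3 - 3u^2 + u + 1

Write P(u) = au^3 + bu^2 + cu + d. Substituting each data point gives a linear system:
  8a + 4b + 2c + d = -49
  27a + 9b + 3c + d = -158
  64a + 16b + 4c + d = -363
  125a + 25b + 5c + d = -694
Solving the system yields a = -5, b = -3, c = 1, d = 1.
So P(u) = -5u^3 - 3u^2 + u + 1.
Check: P(5) = -694. ✓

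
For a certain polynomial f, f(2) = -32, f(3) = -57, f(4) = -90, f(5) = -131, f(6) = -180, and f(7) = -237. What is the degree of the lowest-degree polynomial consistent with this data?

Forward differences of the values at n = 2, 3, 4, 5, 6, 7:
  f  : -32  -57  -90  -131  -180  -237
  Δ  : -25  -33  -41  -49  -57
  Δ^2: -8  -8  -8  -8
  Δ^3: 0  0  0
  Δ^4: 0  0
  Δ^5: 0
The second differences are constant (-8) and nonzero, while all higher differences vanish, so the minimal degree is 2.

2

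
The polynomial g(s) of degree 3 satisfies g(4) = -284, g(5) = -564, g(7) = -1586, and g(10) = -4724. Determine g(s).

Write g(s) = as^3 + bs^2 + cs + d. Substituting each data point gives a linear system:
  64a + 16b + 4c + d = -284
  125a + 25b + 5c + d = -564
  343a + 49b + 7c + d = -1586
  1000a + 100b + 10c + d = -4724
Solving the system yields a = -5, b = 3, c = -2, d = -4.
So g(s) = -5s^3 + 3s^2 - 2s - 4.
Check: g(7) = -1586. ✓

g(s) = -5s^3 + 3s^2 - 2s - 4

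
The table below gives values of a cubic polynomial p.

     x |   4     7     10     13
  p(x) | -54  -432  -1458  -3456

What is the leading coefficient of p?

Write p(x) = ax^3 + bx^2 + cx + d. Substituting each data point gives a linear system:
  64a + 16b + 4c + d = -54
  343a + 49b + 7c + d = -432
  1000a + 100b + 10c + d = -1458
  2197a + 169b + 13c + d = -3456
Solving the system yields a = -2, b = 6, c = -6, d = 2.
So p(x) = -2x^3 + 6x^2 - 6x + 2.
The leading coefficient is -2.

-2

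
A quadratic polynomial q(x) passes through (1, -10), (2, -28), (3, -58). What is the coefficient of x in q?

0

Write q(x) = ax^2 + bx + c. Substituting each data point gives a linear system:
  a + b + c = -10
  4a + 2b + c = -28
  9a + 3b + c = -58
Solving the system yields a = -6, b = 0, c = -4.
So q(x) = -6x^2 - 4.
The coefficient of x is 0.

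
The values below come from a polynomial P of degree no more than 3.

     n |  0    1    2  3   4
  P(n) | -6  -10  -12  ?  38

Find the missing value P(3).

0

The 4 known points determine the degree-3 polynomial uniquely.
Write P(n) = an^3 + bn^2 + cn + d. Substituting each data point gives a linear system:
  d = -6
  a + b + c + d = -10
  8a + 4b + 2c + d = -12
  64a + 16b + 4c + d = 38
Solving the system yields a = 2, b = -5, c = -1, d = -6.
So P(n) = 2n^3 - 5n^2 - n - 6.
Then P(3) = 0.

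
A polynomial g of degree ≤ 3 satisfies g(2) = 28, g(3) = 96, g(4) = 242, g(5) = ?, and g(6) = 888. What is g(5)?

496

On equispaced nodes a degree-3 polynomial has vanishing fourth forward difference, so
  g(2) - 4·g(3) + 6·g(4) - 4·g(5) + g(6) = 0.
Substituting the known values and solving for g(5):
  -4·g(5) = -1984
  g(5) = 496.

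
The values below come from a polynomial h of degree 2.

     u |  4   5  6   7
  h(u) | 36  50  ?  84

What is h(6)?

66

The 3 known points determine the degree-2 polynomial uniquely.
Write h(u) = au^2 + bu + c. Substituting each data point gives a linear system:
  16a + 4b + c = 36
  25a + 5b + c = 50
  49a + 7b + c = 84
Solving the system yields a = 1, b = 5, c = 0.
So h(u) = u^2 + 5u.
Then h(6) = 66.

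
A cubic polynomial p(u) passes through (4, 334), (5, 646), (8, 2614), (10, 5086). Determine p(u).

p(u) = 5u^3 + u^2 - 2u + 6

Write p(u) = au^3 + bu^2 + cu + d. Substituting each data point gives a linear system:
  64a + 16b + 4c + d = 334
  125a + 25b + 5c + d = 646
  512a + 64b + 8c + d = 2614
  1000a + 100b + 10c + d = 5086
Solving the system yields a = 5, b = 1, c = -2, d = 6.
So p(u) = 5u^3 + u^2 - 2u + 6.
Check: p(4) = 334. ✓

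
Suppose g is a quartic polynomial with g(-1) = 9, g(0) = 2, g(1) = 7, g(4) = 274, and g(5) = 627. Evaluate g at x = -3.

155

Write g(x) = ax^4 + bx^3 + cx^2 + dx + e. Substituting each data point gives a linear system:
  a - b + c - d + e = 9
  e = 2
  a + b + c + d + e = 7
  256a + 64b + 16c + 4d + e = 274
  625a + 125b + 25c + 5d + e = 627
Solving the system yields a = 1, b = -1, c = 5, d = 0, e = 2.
So g(x) = x⁴ - x³ + 5x² + 2.
Then g(-3) = 155.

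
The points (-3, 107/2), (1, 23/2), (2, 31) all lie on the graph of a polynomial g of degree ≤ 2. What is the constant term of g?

4

Write g(u) = au^2 + bu + c. Substituting each data point gives a linear system:
  9a - 3b + c = 107/2
  a + b + c = 23/2
  4a + 2b + c = 31
Solving the system yields a = 6, b = 3/2, c = 4.
So g(u) = 6u^2 + (3/2)u + 4.
The constant term is 4.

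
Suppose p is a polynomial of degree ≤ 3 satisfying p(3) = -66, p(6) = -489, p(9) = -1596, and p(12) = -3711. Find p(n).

Write p(n) = an^3 + bn^2 + cn + d. Substituting each data point gives a linear system:
  27a + 9b + 3c + d = -66
  216a + 36b + 6c + d = -489
  729a + 81b + 9c + d = -1596
  1728a + 144b + 12c + d = -3711
Solving the system yields a = -2, b = -2, c = 3, d = -3.
So p(n) = -2n^3 - 2n^2 + 3n - 3.
Check: p(12) = -3711. ✓

p(n) = -2n^3 - 2n^2 + 3n - 3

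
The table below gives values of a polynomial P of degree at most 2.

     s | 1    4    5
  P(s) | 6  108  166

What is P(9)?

Write P(s) = as^2 + bs + c. Substituting each data point gives a linear system:
  a + b + c = 6
  16a + 4b + c = 108
  25a + 5b + c = 166
Solving the system yields a = 6, b = 4, c = -4.
So P(s) = 6s^2 + 4s - 4.
Then P(9) = 518.

518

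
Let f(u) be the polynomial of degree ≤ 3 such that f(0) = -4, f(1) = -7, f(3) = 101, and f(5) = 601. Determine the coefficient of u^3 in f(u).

Write f(u) = au^3 + bu^2 + cu + d. Substituting each data point gives a linear system:
  d = -4
  a + b + c + d = -7
  27a + 9b + 3c + d = 101
  125a + 25b + 5c + d = 601
Solving the system yields a = 6, b = -5, c = -4, d = -4.
So f(u) = 6u³ - 5u² - 4u - 4.
The leading coefficient is 6.

6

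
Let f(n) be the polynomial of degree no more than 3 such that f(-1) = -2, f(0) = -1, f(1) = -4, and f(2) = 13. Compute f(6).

Forward differences of the values at n = -1, 0, 1, 2:
  f  : -2  -1  -4  13
  Δ  : 1  -3  17
  Δ^2: -4  20
  Δ^3: 24
The third differences are constant, confirming degree 3.
Interpolating (Newton forward form) and evaluating at n = 6 gives f(6) = 761.

761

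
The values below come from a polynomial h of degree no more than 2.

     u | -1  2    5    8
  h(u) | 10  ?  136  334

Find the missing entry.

The 3 known points determine the degree-2 polynomial uniquely.
Write h(u) = au^2 + bu + c. Substituting each data point gives a linear system:
  a - b + c = 10
  25a + 5b + c = 136
  64a + 8b + c = 334
Solving the system yields a = 5, b = 1, c = 6.
So h(u) = 5u² + u + 6.
Then h(2) = 28.

28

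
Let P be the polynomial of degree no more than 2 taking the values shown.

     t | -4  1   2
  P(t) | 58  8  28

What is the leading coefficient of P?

5

Write P(t) = at^2 + bt + c. Substituting each data point gives a linear system:
  16a - 4b + c = 58
  a + b + c = 8
  4a + 2b + c = 28
Solving the system yields a = 5, b = 5, c = -2.
So P(t) = 5t² + 5t - 2.
The leading coefficient is 5.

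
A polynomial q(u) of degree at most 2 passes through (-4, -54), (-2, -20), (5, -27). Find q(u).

q(u) = -2u^2 + 5u - 2

Write q(u) = au^2 + bu + c. Substituting each data point gives a linear system:
  16a - 4b + c = -54
  4a - 2b + c = -20
  25a + 5b + c = -27
Solving the system yields a = -2, b = 5, c = -2.
So q(u) = -2u^2 + 5u - 2.
Check: q(-4) = -54. ✓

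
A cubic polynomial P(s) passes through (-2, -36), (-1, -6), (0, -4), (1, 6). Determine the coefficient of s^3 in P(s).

6

Write P(s) = as^3 + bs^2 + cs + d. Substituting each data point gives a linear system:
  -8a + 4b - 2c + d = -36
  -a + b - c + d = -6
  d = -4
  a + b + c + d = 6
Solving the system yields a = 6, b = 4, c = 0, d = -4.
So P(s) = 6s^3 + 4s^2 - 4.
The leading coefficient is 6.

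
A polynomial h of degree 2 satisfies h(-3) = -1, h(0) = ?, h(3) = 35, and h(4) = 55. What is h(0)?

-1

The 3 known points determine the degree-2 polynomial uniquely.
Write h(n) = an^2 + bn + c. Substituting each data point gives a linear system:
  9a - 3b + c = -1
  9a + 3b + c = 35
  16a + 4b + c = 55
Solving the system yields a = 2, b = 6, c = -1.
So h(n) = 2n^2 + 6n - 1.
Then h(0) = -1.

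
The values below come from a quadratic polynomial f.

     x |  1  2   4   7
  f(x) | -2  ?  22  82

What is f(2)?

The 3 known points determine the degree-2 polynomial uniquely.
Write f(x) = ax^2 + bx + c. Substituting each data point gives a linear system:
  a + b + c = -2
  16a + 4b + c = 22
  49a + 7b + c = 82
Solving the system yields a = 2, b = -2, c = -2.
So f(x) = 2x^2 - 2x - 2.
Then f(2) = 2.

2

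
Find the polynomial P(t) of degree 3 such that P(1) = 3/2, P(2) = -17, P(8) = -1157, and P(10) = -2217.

P(t) = -2t^3 - (5/2)t^2 + 3t + 3

Write P(t) = at^3 + bt^2 + ct + d. Substituting each data point gives a linear system:
  a + b + c + d = 3/2
  8a + 4b + 2c + d = -17
  512a + 64b + 8c + d = -1157
  1000a + 100b + 10c + d = -2217
Solving the system yields a = -2, b = -5/2, c = 3, d = 3.
So P(t) = -2t^3 - (5/2)t^2 + 3t + 3.
Check: P(8) = -1157. ✓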